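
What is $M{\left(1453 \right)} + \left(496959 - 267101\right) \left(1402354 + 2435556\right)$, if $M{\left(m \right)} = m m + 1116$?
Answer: $882176429105$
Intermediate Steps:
$M{\left(m \right)} = 1116 + m^{2}$ ($M{\left(m \right)} = m^{2} + 1116 = 1116 + m^{2}$)
$M{\left(1453 \right)} + \left(496959 - 267101\right) \left(1402354 + 2435556\right) = \left(1116 + 1453^{2}\right) + \left(496959 - 267101\right) \left(1402354 + 2435556\right) = \left(1116 + 2111209\right) + 229858 \cdot 3837910 = 2112325 + 882174316780 = 882176429105$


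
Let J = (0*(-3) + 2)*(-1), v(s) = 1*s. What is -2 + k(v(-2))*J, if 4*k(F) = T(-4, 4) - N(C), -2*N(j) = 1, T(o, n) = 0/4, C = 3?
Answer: -9/4 ≈ -2.2500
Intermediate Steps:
T(o, n) = 0 (T(o, n) = 0*(¼) = 0)
N(j) = -½ (N(j) = -½*1 = -½)
v(s) = s
J = -2 (J = (0 + 2)*(-1) = 2*(-1) = -2)
k(F) = ⅛ (k(F) = (0 - 1*(-½))/4 = (0 + ½)/4 = (¼)*(½) = ⅛)
-2 + k(v(-2))*J = -2 + (⅛)*(-2) = -2 - ¼ = -9/4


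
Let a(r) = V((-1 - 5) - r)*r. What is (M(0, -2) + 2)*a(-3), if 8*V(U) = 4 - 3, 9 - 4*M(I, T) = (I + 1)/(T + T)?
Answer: -207/128 ≈ -1.6172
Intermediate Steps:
M(I, T) = 9/4 - (1 + I)/(8*T) (M(I, T) = 9/4 - (I + 1)/(4*(T + T)) = 9/4 - (1 + I)/(4*(2*T)) = 9/4 - (1 + I)*1/(2*T)/4 = 9/4 - (1 + I)/(8*T))
V(U) = ⅛ (V(U) = (4 - 3)/8 = (⅛)*1 = ⅛)
a(r) = r/8
(M(0, -2) + 2)*a(-3) = ((⅛)*(-1 - 1*0 + 18*(-2))/(-2) + 2)*((⅛)*(-3)) = ((⅛)*(-½)*(-1 + 0 - 36) + 2)*(-3/8) = ((⅛)*(-½)*(-37) + 2)*(-3/8) = (37/16 + 2)*(-3/8) = (69/16)*(-3/8) = -207/128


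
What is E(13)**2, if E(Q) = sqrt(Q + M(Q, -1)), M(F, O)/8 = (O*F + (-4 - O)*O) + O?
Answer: -75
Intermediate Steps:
M(F, O) = 8*O + 8*F*O + 8*O*(-4 - O) (M(F, O) = 8*((O*F + (-4 - O)*O) + O) = 8*((F*O + O*(-4 - O)) + O) = 8*(O + F*O + O*(-4 - O)) = 8*O + 8*F*O + 8*O*(-4 - O))
E(Q) = sqrt(16 - 7*Q) (E(Q) = sqrt(Q + 8*(-1)*(-3 + Q - 1*(-1))) = sqrt(Q + 8*(-1)*(-3 + Q + 1)) = sqrt(Q + 8*(-1)*(-2 + Q)) = sqrt(Q + (16 - 8*Q)) = sqrt(16 - 7*Q))
E(13)**2 = (sqrt(16 - 7*13))**2 = (sqrt(16 - 91))**2 = (sqrt(-75))**2 = (5*I*sqrt(3))**2 = -75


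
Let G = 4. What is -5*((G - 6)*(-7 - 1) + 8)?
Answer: -120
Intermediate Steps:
-5*((G - 6)*(-7 - 1) + 8) = -5*((4 - 6)*(-7 - 1) + 8) = -5*(-2*(-8) + 8) = -5*(16 + 8) = -5*24 = -120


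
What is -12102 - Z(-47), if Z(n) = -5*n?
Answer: -12337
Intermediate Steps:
-12102 - Z(-47) = -12102 - (-5)*(-47) = -12102 - 1*235 = -12102 - 235 = -12337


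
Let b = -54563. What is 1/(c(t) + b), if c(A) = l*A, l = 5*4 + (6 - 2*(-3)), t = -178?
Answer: -1/60259 ≈ -1.6595e-5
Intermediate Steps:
l = 32 (l = 20 + (6 + 6) = 20 + 12 = 32)
c(A) = 32*A
1/(c(t) + b) = 1/(32*(-178) - 54563) = 1/(-5696 - 54563) = 1/(-60259) = -1/60259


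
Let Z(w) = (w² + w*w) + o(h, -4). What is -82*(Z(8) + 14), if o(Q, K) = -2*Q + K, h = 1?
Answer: -11152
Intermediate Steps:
o(Q, K) = K - 2*Q
Z(w) = -6 + 2*w² (Z(w) = (w² + w*w) + (-4 - 2*1) = (w² + w²) + (-4 - 2) = 2*w² - 6 = -6 + 2*w²)
-82*(Z(8) + 14) = -82*((-6 + 2*8²) + 14) = -82*((-6 + 2*64) + 14) = -82*((-6 + 128) + 14) = -82*(122 + 14) = -82*136 = -11152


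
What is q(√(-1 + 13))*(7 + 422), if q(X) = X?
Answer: 858*√3 ≈ 1486.1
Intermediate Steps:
q(√(-1 + 13))*(7 + 422) = √(-1 + 13)*(7 + 422) = √12*429 = (2*√3)*429 = 858*√3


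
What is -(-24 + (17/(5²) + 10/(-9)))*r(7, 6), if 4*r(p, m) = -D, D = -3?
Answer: 5497/300 ≈ 18.323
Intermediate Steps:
r(p, m) = ¾ (r(p, m) = (-1*(-3))/4 = (¼)*3 = ¾)
-(-24 + (17/(5²) + 10/(-9)))*r(7, 6) = -(-24 + (17/(5²) + 10/(-9)))*3/4 = -(-24 + (17/25 + 10*(-⅑)))*3/4 = -(-24 + (17*(1/25) - 10/9))*3/4 = -(-24 + (17/25 - 10/9))*3/4 = -(-24 - 97/225)*3/4 = -(-5497)*3/(225*4) = -1*(-5497/300) = 5497/300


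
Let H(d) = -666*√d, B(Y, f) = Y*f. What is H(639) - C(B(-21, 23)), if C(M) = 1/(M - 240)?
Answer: 1/723 - 1998*√71 ≈ -16835.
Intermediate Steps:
C(M) = 1/(-240 + M)
H(639) - C(B(-21, 23)) = -1998*√71 - 1/(-240 - 21*23) = -1998*√71 - 1/(-240 - 483) = -1998*√71 - 1/(-723) = -1998*√71 - 1*(-1/723) = -1998*√71 + 1/723 = 1/723 - 1998*√71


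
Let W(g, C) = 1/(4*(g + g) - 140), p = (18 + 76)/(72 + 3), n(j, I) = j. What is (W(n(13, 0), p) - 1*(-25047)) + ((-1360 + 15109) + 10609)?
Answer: 1778579/36 ≈ 49405.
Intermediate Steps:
p = 94/75 ≈ 1.2533
W(g, C) = 1/(-140 + 8*g) (W(g, C) = 1/(4*(2*g) - 140) = 1/(8*g - 140) = 1/(-140 + 8*g))
(W(n(13, 0), p) - 1*(-25047)) + ((-1360 + 15109) + 10609) = (1/(4*(-35 + 2*13)) - 1*(-25047)) + ((-1360 + 15109) + 10609) = (1/(4*(-35 + 26)) + 25047) + (13749 + 10609) = ((¼)/(-9) + 25047) + 24358 = ((¼)*(-⅑) + 25047) + 24358 = (-1/36 + 25047) + 24358 = 901691/36 + 24358 = 1778579/36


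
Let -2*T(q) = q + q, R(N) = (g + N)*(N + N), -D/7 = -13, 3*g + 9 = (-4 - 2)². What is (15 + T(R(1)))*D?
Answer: -455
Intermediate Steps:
g = 9 (g = -3 + (-4 - 2)²/3 = -3 + (⅓)*(-6)² = -3 + (⅓)*36 = -3 + 12 = 9)
D = 91 (D = -7*(-13) = 91)
R(N) = 2*N*(9 + N) (R(N) = (9 + N)*(N + N) = (9 + N)*(2*N) = 2*N*(9 + N))
T(q) = -q (T(q) = -(q + q)/2 = -q)
(15 + T(R(1)))*D = (15 - 2*(9 + 1))*91 = (15 - 2*10)*91 = (15 - 1*20)*91 = (15 - 20)*91 = -5*91 = -455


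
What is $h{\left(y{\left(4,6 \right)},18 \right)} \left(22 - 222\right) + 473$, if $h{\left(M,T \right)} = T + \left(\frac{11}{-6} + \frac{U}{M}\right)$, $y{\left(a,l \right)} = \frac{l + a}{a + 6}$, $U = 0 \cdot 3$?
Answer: $- \frac{8281}{3} \approx -2760.3$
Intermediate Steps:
$U = 0$
$y{\left(a,l \right)} = \frac{a + l}{6 + a}$
$h{\left(M,T \right)} = - \frac{11}{6} + T$ ($h{\left(M,T \right)} = T + \left(\frac{11}{-6} + \frac{0}{M}\right) = T + \left(11 \left(- \frac{1}{6}\right) + 0\right) = T + \left(- \frac{11}{6} + 0\right) = T - \frac{11}{6} = - \frac{11}{6} + T$)
$h{\left(y{\left(4,6 \right)},18 \right)} \left(22 - 222\right) + 473 = \left(- \frac{11}{6} + 18\right) \left(22 - 222\right) + 473 = \frac{97 \left(22 - 222\right)}{6} + 473 = \frac{97}{6} \left(-200\right) + 473 = - \frac{9700}{3} + 473 = - \frac{8281}{3}$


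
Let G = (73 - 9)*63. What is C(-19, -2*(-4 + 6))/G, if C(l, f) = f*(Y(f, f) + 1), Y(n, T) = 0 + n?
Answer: 1/336 ≈ 0.0029762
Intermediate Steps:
Y(n, T) = n
C(l, f) = f*(1 + f) (C(l, f) = f*(f + 1) = f*(1 + f))
G = 4032 (G = 64*63 = 4032)
C(-19, -2*(-4 + 6))/G = ((-2*(-4 + 6))*(1 - 2*(-4 + 6)))/4032 = ((-2*2)*(1 - 2*2))*(1/4032) = -4*(1 - 4)*(1/4032) = -4*(-3)*(1/4032) = 12*(1/4032) = 1/336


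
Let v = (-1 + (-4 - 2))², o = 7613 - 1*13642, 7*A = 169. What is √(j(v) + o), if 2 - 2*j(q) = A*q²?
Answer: I*√140046/2 ≈ 187.11*I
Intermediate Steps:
A = 169/7 (A = (⅐)*169 = 169/7 ≈ 24.143)
o = -6029 (o = 7613 - 13642 = -6029)
v = 49 (v = (-1 - 6)² = (-7)² = 49)
j(q) = 1 - 169*q²/14
√(j(v) + o) = √((1 - 169/14*49²) - 6029) = √((1 - 169/14*2401) - 6029) = √((1 - 57967/2) - 6029) = √(-57965/2 - 6029) = √(-70023/2) = I*√140046/2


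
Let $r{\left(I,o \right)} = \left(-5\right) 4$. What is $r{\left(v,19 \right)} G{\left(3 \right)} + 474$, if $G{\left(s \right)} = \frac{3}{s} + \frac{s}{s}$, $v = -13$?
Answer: $434$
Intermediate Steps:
$G{\left(s \right)} = 1 + \frac{3}{s}$ ($G{\left(s \right)} = \frac{3}{s} + 1 = 1 + \frac{3}{s}$)
$r{\left(I,o \right)} = -20$
$r{\left(v,19 \right)} G{\left(3 \right)} + 474 = - 20 \frac{3 + 3}{3} + 474 = - 20 \cdot \frac{1}{3} \cdot 6 + 474 = \left(-20\right) 2 + 474 = -40 + 474 = 434$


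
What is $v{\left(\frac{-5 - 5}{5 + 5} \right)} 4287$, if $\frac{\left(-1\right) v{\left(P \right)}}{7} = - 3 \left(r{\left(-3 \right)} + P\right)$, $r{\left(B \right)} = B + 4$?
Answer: $0$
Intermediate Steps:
$r{\left(B \right)} = 4 + B$
$v{\left(P \right)} = 21 + 21 P$ ($v{\left(P \right)} = - 7 \left(- 3 \left(\left(4 - 3\right) + P\right)\right) = - 7 \left(- 3 \left(1 + P\right)\right) = - 7 \left(-3 - 3 P\right) = 21 + 21 P$)
$v{\left(\frac{-5 - 5}{5 + 5} \right)} 4287 = \left(21 + 21 \frac{-5 - 5}{5 + 5}\right) 4287 = \left(21 + 21 \left(- \frac{10}{10}\right)\right) 4287 = \left(21 + 21 \left(\left(-10\right) \frac{1}{10}\right)\right) 4287 = \left(21 + 21 \left(-1\right)\right) 4287 = \left(21 - 21\right) 4287 = 0 \cdot 4287 = 0$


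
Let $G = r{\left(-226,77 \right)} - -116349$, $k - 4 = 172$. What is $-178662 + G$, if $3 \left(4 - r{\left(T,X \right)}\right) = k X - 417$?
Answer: $- \frac{200062}{3} \approx -66687.0$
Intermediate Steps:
$k = 176$ ($k = 4 + 172 = 176$)
$r{\left(T,X \right)} = 143 - \frac{176 X}{3}$ ($r{\left(T,X \right)} = 4 - \frac{176 X - 417}{3} = 4 - \frac{-417 + 176 X}{3} = 4 - \left(-139 + \frac{176 X}{3}\right) = 143 - \frac{176 X}{3}$)
$G = \frac{335924}{3}$ ($G = \left(143 - \frac{13552}{3}\right) - -116349 = \left(143 - \frac{13552}{3}\right) + 116349 = - \frac{13123}{3} + 116349 = \frac{335924}{3} \approx 1.1197 \cdot 10^{5}$)
$-178662 + G = -178662 + \frac{335924}{3} = - \frac{200062}{3}$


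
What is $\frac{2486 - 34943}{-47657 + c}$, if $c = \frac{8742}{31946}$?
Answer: $\frac{518435661}{761220890} \approx 0.68106$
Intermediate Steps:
$c = \frac{4371}{15973}$ ($c = 8742 \cdot \frac{1}{31946} = \frac{4371}{15973} \approx 0.27365$)
$\frac{2486 - 34943}{-47657 + c} = \frac{2486 - 34943}{-47657 + \frac{4371}{15973}} = - \frac{32457}{- \frac{761220890}{15973}} = \left(-32457\right) \left(- \frac{15973}{761220890}\right) = \frac{518435661}{761220890}$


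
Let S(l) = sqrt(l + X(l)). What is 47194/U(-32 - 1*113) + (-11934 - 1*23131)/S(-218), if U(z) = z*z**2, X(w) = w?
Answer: -47194/3048625 + 35065*I*sqrt(109)/218 ≈ -0.01548 + 1679.3*I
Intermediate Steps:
U(z) = z**3
S(l) = sqrt(2)*sqrt(l) (S(l) = sqrt(l + l) = sqrt(2*l) = sqrt(2)*sqrt(l))
47194/U(-32 - 1*113) + (-11934 - 1*23131)/S(-218) = 47194/((-32 - 1*113)**3) + (-11934 - 1*23131)/((sqrt(2)*sqrt(-218))) = 47194/((-32 - 113)**3) + (-11934 - 23131)/((sqrt(2)*(I*sqrt(218)))) = 47194/((-145)**3) - 35065*(-I*sqrt(109)/218) = 47194/(-3048625) - (-35065)*I*sqrt(109)/218 = 47194*(-1/3048625) + 35065*I*sqrt(109)/218 = -47194/3048625 + 35065*I*sqrt(109)/218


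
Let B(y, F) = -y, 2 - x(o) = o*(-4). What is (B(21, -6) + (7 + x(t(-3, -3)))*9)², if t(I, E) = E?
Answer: 2304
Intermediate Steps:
x(o) = 2 + 4*o (x(o) = 2 - o*(-4) = 2 - (-4)*o = 2 + 4*o)
(B(21, -6) + (7 + x(t(-3, -3)))*9)² = (-1*21 + (7 + (2 + 4*(-3)))*9)² = (-21 + (7 + (2 - 12))*9)² = (-21 + (7 - 10)*9)² = (-21 - 3*9)² = (-21 - 27)² = (-48)² = 2304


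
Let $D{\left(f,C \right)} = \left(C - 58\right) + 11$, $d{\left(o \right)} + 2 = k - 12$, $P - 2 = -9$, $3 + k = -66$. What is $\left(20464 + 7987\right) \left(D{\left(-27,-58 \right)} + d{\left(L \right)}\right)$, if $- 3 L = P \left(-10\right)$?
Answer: $-5348788$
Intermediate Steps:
$k = -69$ ($k = -3 - 66 = -69$)
$P = -7$ ($P = 2 - 9 = -7$)
$L = - \frac{70}{3}$ ($L = - \frac{\left(-7\right) \left(-10\right)}{3} = \left(- \frac{1}{3}\right) 70 = - \frac{70}{3} \approx -23.333$)
$d{\left(o \right)} = -83$ ($d{\left(o \right)} = -2 - 81 = -83$)
$D{\left(f,C \right)} = -47 + C$ ($D{\left(f,C \right)} = \left(-58 + C\right) + 11 = -47 + C$)
$\left(20464 + 7987\right) \left(D{\left(-27,-58 \right)} + d{\left(L \right)}\right) = \left(20464 + 7987\right) \left(\left(-47 - 58\right) - 83\right) = 28451 \left(-105 - 83\right) = 28451 \left(-188\right) = -5348788$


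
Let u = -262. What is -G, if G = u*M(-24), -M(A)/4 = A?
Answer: 25152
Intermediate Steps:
M(A) = -4*A
G = -25152 (G = -(-1048)*(-24) = -262*96 = -25152)
-G = -1*(-25152) = 25152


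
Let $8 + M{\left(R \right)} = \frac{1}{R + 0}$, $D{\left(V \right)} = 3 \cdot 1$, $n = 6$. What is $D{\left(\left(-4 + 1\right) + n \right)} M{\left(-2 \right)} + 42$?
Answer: $\frac{33}{2} \approx 16.5$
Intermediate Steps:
$D{\left(V \right)} = 3$
$M{\left(R \right)} = -8 + \frac{1}{R}$ ($M{\left(R \right)} = -8 + \frac{1}{R + 0} = -8 + \frac{1}{R}$)
$D{\left(\left(-4 + 1\right) + n \right)} M{\left(-2 \right)} + 42 = 3 \left(-8 + \frac{1}{-2}\right) + 42 = 3 \left(-8 - \frac{1}{2}\right) + 42 = 3 \left(- \frac{17}{2}\right) + 42 = - \frac{51}{2} + 42 = \frac{33}{2}$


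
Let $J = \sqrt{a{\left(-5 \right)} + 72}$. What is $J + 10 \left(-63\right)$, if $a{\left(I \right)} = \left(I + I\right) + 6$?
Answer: $-630 + 2 \sqrt{17} \approx -621.75$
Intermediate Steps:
$a{\left(I \right)} = 6 + 2 I$ ($a{\left(I \right)} = 2 I + 6 = 6 + 2 I$)
$J = 2 \sqrt{17}$ ($J = \sqrt{\left(6 + 2 \left(-5\right)\right) + 72} = \sqrt{\left(6 - 10\right) + 72} = \sqrt{-4 + 72} = \sqrt{68} = 2 \sqrt{17} \approx 8.2462$)
$J + 10 \left(-63\right) = 2 \sqrt{17} + 10 \left(-63\right) = 2 \sqrt{17} - 630 = -630 + 2 \sqrt{17}$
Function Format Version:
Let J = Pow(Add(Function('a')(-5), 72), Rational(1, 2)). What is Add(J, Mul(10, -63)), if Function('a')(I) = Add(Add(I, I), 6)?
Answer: Add(-630, Mul(2, Pow(17, Rational(1, 2)))) ≈ -621.75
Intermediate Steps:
Function('a')(I) = Add(6, Mul(2, I)) (Function('a')(I) = Add(Mul(2, I), 6) = Add(6, Mul(2, I)))
J = Mul(2, Pow(17, Rational(1, 2))) (J = Pow(Add(Add(6, Mul(2, -5)), 72), Rational(1, 2)) = Pow(Add(Add(6, -10), 72), Rational(1, 2)) = Pow(Add(-4, 72), Rational(1, 2)) = Pow(68, Rational(1, 2)) = Mul(2, Pow(17, Rational(1, 2))) ≈ 8.2462)
Add(J, Mul(10, -63)) = Add(Mul(2, Pow(17, Rational(1, 2))), Mul(10, -63)) = Add(Mul(2, Pow(17, Rational(1, 2))), -630) = Add(-630, Mul(2, Pow(17, Rational(1, 2))))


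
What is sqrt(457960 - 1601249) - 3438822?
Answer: -3438822 + I*sqrt(1143289) ≈ -3.4388e+6 + 1069.2*I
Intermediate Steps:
sqrt(457960 - 1601249) - 3438822 = sqrt(-1143289) - 3438822 = I*sqrt(1143289) - 3438822 = -3438822 + I*sqrt(1143289)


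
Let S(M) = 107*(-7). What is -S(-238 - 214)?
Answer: 749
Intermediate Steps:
S(M) = -749
-S(-238 - 214) = -1*(-749) = 749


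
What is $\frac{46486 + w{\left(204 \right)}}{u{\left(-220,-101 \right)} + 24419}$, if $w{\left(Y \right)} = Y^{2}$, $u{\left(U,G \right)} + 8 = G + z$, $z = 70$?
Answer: $\frac{44051}{12190} \approx 3.6137$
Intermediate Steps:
$u{\left(U,G \right)} = 62 + G$ ($u{\left(U,G \right)} = -8 + \left(G + 70\right) = -8 + \left(70 + G\right) = 62 + G$)
$\frac{46486 + w{\left(204 \right)}}{u{\left(-220,-101 \right)} + 24419} = \frac{46486 + 204^{2}}{\left(62 - 101\right) + 24419} = \frac{46486 + 41616}{-39 + 24419} = \frac{88102}{24380} = 88102 \cdot \frac{1}{24380} = \frac{44051}{12190}$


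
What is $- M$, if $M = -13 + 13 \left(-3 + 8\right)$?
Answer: $-52$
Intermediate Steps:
$M = 52$ ($M = -13 + 13 \cdot 5 = -13 + 65 = 52$)
$- M = \left(-1\right) 52 = -52$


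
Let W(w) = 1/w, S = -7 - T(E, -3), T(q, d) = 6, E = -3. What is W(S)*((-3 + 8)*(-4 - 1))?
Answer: 25/13 ≈ 1.9231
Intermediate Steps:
S = -13 (S = -7 - 1*6 = -7 - 6 = -13)
W(S)*((-3 + 8)*(-4 - 1)) = ((-3 + 8)*(-4 - 1))/(-13) = -5*(-5)/13 = -1/13*(-25) = 25/13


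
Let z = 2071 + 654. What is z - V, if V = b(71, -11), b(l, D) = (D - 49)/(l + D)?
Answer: 2726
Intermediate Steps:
b(l, D) = (-49 + D)/(D + l)
V = -1 (V = (-49 - 11)/(-11 + 71) = -60/60 = (1/60)*(-60) = -1)
z = 2725
z - V = 2725 - 1*(-1) = 2725 + 1 = 2726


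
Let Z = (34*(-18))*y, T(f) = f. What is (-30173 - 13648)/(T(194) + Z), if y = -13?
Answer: -43821/8150 ≈ -5.3768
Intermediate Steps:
Z = 7956 (Z = (34*(-18))*(-13) = -612*(-13) = 7956)
(-30173 - 13648)/(T(194) + Z) = (-30173 - 13648)/(194 + 7956) = -43821/8150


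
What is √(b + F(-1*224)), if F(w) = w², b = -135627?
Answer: I*√85451 ≈ 292.32*I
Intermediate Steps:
√(b + F(-1*224)) = √(-135627 + (-1*224)²) = √(-135627 + (-224)²) = √(-135627 + 50176) = √(-85451) = I*√85451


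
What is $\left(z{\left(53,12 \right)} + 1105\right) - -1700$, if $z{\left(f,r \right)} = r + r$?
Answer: $2829$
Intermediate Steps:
$z{\left(f,r \right)} = 2 r$
$\left(z{\left(53,12 \right)} + 1105\right) - -1700 = \left(2 \cdot 12 + 1105\right) - -1700 = \left(24 + 1105\right) + 1700 = 1129 + 1700 = 2829$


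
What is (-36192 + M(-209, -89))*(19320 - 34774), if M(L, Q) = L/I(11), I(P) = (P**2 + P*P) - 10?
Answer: 64881710431/116 ≈ 5.5933e+8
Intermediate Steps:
I(P) = -10 + 2*P**2 (I(P) = (P**2 + P**2) - 10 = 2*P**2 - 10 = -10 + 2*P**2)
M(L, Q) = L/232 (M(L, Q) = L/(-10 + 2*11**2) = L/(-10 + 2*121) = L/(-10 + 242) = L/232)
(-36192 + M(-209, -89))*(19320 - 34774) = (-36192 + (1/232)*(-209))*(19320 - 34774) = (-36192 - 209/232)*(-15454) = -8396753/232*(-15454) = 64881710431/116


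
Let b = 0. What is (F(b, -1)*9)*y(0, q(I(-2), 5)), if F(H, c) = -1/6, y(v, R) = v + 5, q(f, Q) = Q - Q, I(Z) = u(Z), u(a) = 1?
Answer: -15/2 ≈ -7.5000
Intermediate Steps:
I(Z) = 1
q(f, Q) = 0
y(v, R) = 5 + v
F(H, c) = -1/6 (F(H, c) = -1*1/6 = -1/6)
(F(b, -1)*9)*y(0, q(I(-2), 5)) = (-1/6*9)*(5 + 0) = -3/2*5 = -15/2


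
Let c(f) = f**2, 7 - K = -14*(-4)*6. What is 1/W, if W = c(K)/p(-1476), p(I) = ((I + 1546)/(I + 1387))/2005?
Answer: -2/551859007 ≈ -3.6241e-9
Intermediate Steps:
K = -329 (K = 7 - (-14*(-4))*6 = 7 - 56*6 = 7 - 1*336 = 7 - 336 = -329)
p(I) = (1546 + I)/(2005*(1387 + I)) (p(I) = ((1546 + I)/(1387 + I))*(1/2005) = (1546 + I)/(2005*(1387 + I)))
W = -551859007/2 (W = (-329)**2/(((1546 - 1476)/(2005*(1387 - 1476)))) = 108241/(((1/2005)*70/(-89))) = 108241/(((1/2005)*(-1/89)*70)) = 108241/(-14/35689) = 108241*(-35689/14) = -551859007/2 ≈ -2.7593e+8)
1/W = 1/(-551859007/2) = -2/551859007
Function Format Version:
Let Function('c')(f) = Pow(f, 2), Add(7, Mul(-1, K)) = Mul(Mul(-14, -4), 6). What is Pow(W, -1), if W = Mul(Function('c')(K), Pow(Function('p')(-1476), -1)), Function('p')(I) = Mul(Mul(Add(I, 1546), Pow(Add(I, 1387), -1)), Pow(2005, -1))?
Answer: Rational(-2, 551859007) ≈ -3.6241e-9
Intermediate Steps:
K = -329 (K = Add(7, Mul(-1, Mul(Mul(-14, -4), 6))) = Add(7, Mul(-1, Mul(56, 6))) = Add(7, Mul(-1, 336)) = Add(7, -336) = -329)
Function('p')(I) = Mul(Rational(1, 2005), Pow(Add(1387, I), -1), Add(1546, I)) (Function('p')(I) = Mul(Mul(Add(1546, I), Pow(Add(1387, I), -1)), Rational(1, 2005)) = Mul(Mul(Pow(Add(1387, I), -1), Add(1546, I)), Rational(1, 2005)) = Mul(Rational(1, 2005), Pow(Add(1387, I), -1), Add(1546, I)))
W = Rational(-551859007, 2) (W = Mul(Pow(-329, 2), Pow(Mul(Rational(1, 2005), Pow(Add(1387, -1476), -1), Add(1546, -1476)), -1)) = Mul(108241, Pow(Mul(Rational(1, 2005), Pow(-89, -1), 70), -1)) = Mul(108241, Pow(Mul(Rational(1, 2005), Rational(-1, 89), 70), -1)) = Mul(108241, Pow(Rational(-14, 35689), -1)) = Mul(108241, Rational(-35689, 14)) = Rational(-551859007, 2) ≈ -2.7593e+8)
Pow(W, -1) = Pow(Rational(-551859007, 2), -1) = Rational(-2, 551859007)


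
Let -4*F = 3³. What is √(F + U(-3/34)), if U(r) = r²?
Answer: 3*I*√866/34 ≈ 2.5966*I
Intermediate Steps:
F = -27/4 (F = -¼*3³ = -¼*27 = -27/4 ≈ -6.7500)
√(F + U(-3/34)) = √(-27/4 + (-3/34)²) = √(-27/4 + 9/1156) = √(-3897/578) = 3*I*√866/34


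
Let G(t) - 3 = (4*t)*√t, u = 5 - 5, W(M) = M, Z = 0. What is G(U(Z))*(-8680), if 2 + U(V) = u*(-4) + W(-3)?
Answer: -26040 + 173600*I*√5 ≈ -26040.0 + 3.8818e+5*I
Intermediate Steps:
u = 0
U(V) = -5 (U(V) = -2 + (0*(-4) - 3) = -2 + (0 - 3) = -2 - 3 = -5)
G(t) = 3 + 4*t^(3/2) (G(t) = 3 + (4*t)*√t = 3 + 4*t^(3/2))
G(U(Z))*(-8680) = (3 + 4*(-5)^(3/2))*(-8680) = (3 + 4*(-5*I*√5))*(-8680) = (3 - 20*I*√5)*(-8680) = -26040 + 173600*I*√5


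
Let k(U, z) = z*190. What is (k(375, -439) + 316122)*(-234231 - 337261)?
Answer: -132993046304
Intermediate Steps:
k(U, z) = 190*z
(k(375, -439) + 316122)*(-234231 - 337261) = (190*(-439) + 316122)*(-234231 - 337261) = (-83410 + 316122)*(-571492) = 232712*(-571492) = -132993046304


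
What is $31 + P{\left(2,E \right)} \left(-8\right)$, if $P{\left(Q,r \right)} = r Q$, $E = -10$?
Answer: $191$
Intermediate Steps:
$P{\left(Q,r \right)} = Q r$
$31 + P{\left(2,E \right)} \left(-8\right) = 31 + 2 \left(-10\right) \left(-8\right) = 31 - -160 = 31 + 160 = 191$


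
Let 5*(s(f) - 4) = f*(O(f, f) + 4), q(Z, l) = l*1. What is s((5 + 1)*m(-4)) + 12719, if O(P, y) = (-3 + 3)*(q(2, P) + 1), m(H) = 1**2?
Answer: 63639/5 ≈ 12728.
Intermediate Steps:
q(Z, l) = l
m(H) = 1
O(P, y) = 0 (O(P, y) = (-3 + 3)*(P + 1) = 0*(1 + P) = 0)
s(f) = 4 + 4*f/5 (s(f) = 4 + (f*(0 + 4))/5 = 4 + (f*4)/5 = 4 + (4*f)/5 = 4 + 4*f/5)
s((5 + 1)*m(-4)) + 12719 = (4 + 4*((5 + 1)*1)/5) + 12719 = (4 + 4*(6*1)/5) + 12719 = (4 + (4/5)*6) + 12719 = (4 + 24/5) + 12719 = 44/5 + 12719 = 63639/5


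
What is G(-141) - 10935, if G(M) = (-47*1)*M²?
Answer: -945342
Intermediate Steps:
G(M) = -47*M²
G(-141) - 10935 = -47*(-141)² - 10935 = -47*19881 - 10935 = -934407 - 10935 = -945342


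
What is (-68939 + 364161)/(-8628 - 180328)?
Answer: -147611/94478 ≈ -1.5624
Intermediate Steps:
(-68939 + 364161)/(-8628 - 180328) = 295222/(-188956) = 295222*(-1/188956) = -147611/94478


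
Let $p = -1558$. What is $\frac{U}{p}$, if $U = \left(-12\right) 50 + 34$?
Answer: $\frac{283}{779} \approx 0.36329$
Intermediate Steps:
$U = -566$ ($U = -600 + 34 = -566$)
$\frac{U}{p} = - \frac{566}{-1558} = \left(-566\right) \left(- \frac{1}{1558}\right) = \frac{283}{779}$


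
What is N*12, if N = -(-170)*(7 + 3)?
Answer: 20400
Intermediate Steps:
N = 1700 (N = -(-170)*10 = -34*(-50) = 1700)
N*12 = 1700*12 = 20400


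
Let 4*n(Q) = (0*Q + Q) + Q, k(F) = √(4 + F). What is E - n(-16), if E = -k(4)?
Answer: 8 - 2*√2 ≈ 5.1716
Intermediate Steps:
n(Q) = Q/2 (n(Q) = ((0*Q + Q) + Q)/4 = ((0 + Q) + Q)/4 = (Q + Q)/4 = (2*Q)/4 = Q/2)
E = -2*√2 (E = -√(4 + 4) = -√8 = -2*√2 ≈ -2.8284)
E - n(-16) = -2*√2 - (-16)/2 = -2*√2 - 1*(-8) = -2*√2 + 8 = 8 - 2*√2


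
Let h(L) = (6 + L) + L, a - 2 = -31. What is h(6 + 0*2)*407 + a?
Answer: 7297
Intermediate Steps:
a = -29 (a = 2 - 31 = -29)
h(L) = 6 + 2*L
h(6 + 0*2)*407 + a = (6 + 2*(6 + 0*2))*407 - 29 = (6 + 2*(6 + 0))*407 - 29 = (6 + 2*6)*407 - 29 = (6 + 12)*407 - 29 = 18*407 - 29 = 7326 - 29 = 7297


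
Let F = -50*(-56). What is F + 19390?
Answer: 22190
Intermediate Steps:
F = 2800
F + 19390 = 2800 + 19390 = 22190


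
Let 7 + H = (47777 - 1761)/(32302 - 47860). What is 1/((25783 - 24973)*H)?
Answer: -2593/20914470 ≈ -0.00012398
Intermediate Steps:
H = -77461/7779 (H = -7 + (47777 - 1761)/(32302 - 47860) = -7 + 46016/(-15558) = -7 + 46016*(-1/15558) = -7 - 23008/7779 = -77461/7779 ≈ -9.9577)
1/((25783 - 24973)*H) = 1/((25783 - 24973)*(-77461/7779)) = -7779/77461/810 = (1/810)*(-7779/77461) = -2593/20914470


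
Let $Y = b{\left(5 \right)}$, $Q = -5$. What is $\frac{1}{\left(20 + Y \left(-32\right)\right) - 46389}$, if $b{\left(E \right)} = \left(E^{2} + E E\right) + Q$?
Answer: $- \frac{1}{47809} \approx -2.0917 \cdot 10^{-5}$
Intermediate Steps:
$b{\left(E \right)} = -5 + 2 E^{2}$ ($b{\left(E \right)} = \left(E^{2} + E E\right) - 5 = \left(E^{2} + E^{2}\right) - 5 = 2 E^{2} - 5 = -5 + 2 E^{2}$)
$Y = 45$ ($Y = -5 + 2 \cdot 5^{2} = -5 + 2 \cdot 25 = -5 + 50 = 45$)
$\frac{1}{\left(20 + Y \left(-32\right)\right) - 46389} = \frac{1}{\left(20 + 45 \left(-32\right)\right) - 46389} = \frac{1}{\left(20 - 1440\right) - 46389} = \frac{1}{-1420 - 46389} = \frac{1}{-47809} = - \frac{1}{47809}$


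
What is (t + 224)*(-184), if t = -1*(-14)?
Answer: -43792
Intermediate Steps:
t = 14
(t + 224)*(-184) = (14 + 224)*(-184) = 238*(-184) = -43792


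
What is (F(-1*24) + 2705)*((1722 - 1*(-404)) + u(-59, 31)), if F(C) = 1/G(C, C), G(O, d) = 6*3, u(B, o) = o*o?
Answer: 16701013/2 ≈ 8.3505e+6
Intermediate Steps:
u(B, o) = o**2
G(O, d) = 18
F(C) = 1/18
(F(-1*24) + 2705)*((1722 - 1*(-404)) + u(-59, 31)) = (1/18 + 2705)*((1722 - 1*(-404)) + 31**2) = 48691*((1722 + 404) + 961)/18 = 48691*(2126 + 961)/18 = (48691/18)*3087 = 16701013/2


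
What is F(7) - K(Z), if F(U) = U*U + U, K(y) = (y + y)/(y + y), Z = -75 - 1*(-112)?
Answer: 55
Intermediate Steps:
Z = 37 (Z = -75 + 112 = 37)
K(y) = 1 (K(y) = (2*y)/((2*y)) = (2*y)*(1/(2*y)) = 1)
F(U) = U + U² (F(U) = U² + U = U + U²)
F(7) - K(Z) = 7*(1 + 7) - 1*1 = 7*8 - 1 = 56 - 1 = 55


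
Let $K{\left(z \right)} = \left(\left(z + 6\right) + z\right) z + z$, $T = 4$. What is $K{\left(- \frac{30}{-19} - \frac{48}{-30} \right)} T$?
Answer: $\frac{1532952}{9025} \approx 169.86$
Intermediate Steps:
$K{\left(z \right)} = z + z \left(6 + 2 z\right)$ ($K{\left(z \right)} = \left(\left(6 + z\right) + z\right) z + z = \left(6 + 2 z\right) z + z = z \left(6 + 2 z\right) + z = z + z \left(6 + 2 z\right)$)
$K{\left(- \frac{30}{-19} - \frac{48}{-30} \right)} T = \left(- \frac{30}{-19} - \frac{48}{-30}\right) \left(7 + 2 \left(- \frac{30}{-19} - \frac{48}{-30}\right)\right) 4 = \left(\left(-30\right) \left(- \frac{1}{19}\right) - - \frac{8}{5}\right) \left(7 + 2 \left(\left(-30\right) \left(- \frac{1}{19}\right) - - \frac{8}{5}\right)\right) 4 = \left(\frac{30}{19} + \frac{8}{5}\right) \left(7 + 2 \left(\frac{30}{19} + \frac{8}{5}\right)\right) 4 = \frac{302 \left(7 + 2 \cdot \frac{302}{95}\right)}{95} \cdot 4 = \frac{302 \left(7 + \frac{604}{95}\right)}{95} \cdot 4 = \frac{302}{95} \cdot \frac{1269}{95} \cdot 4 = \frac{383238}{9025} \cdot 4 = \frac{1532952}{9025}$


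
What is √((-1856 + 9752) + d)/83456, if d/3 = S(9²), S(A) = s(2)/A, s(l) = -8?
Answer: √9993/93888 ≈ 0.0010647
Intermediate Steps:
S(A) = -8/A
d = -8/27 (d = 3*(-8/(9²)) = 3*(-8/81) = -8/27 ≈ -0.29630)
√((-1856 + 9752) + d)/83456 = √((-1856 + 9752) - 8/27)/83456 = √(7896 - 8/27)*(1/83456) = √(213184/27)*(1/83456) = (8*√9993/9)*(1/83456) = √9993/93888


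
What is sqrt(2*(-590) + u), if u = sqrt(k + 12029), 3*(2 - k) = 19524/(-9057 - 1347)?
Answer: sqrt(-3069180 + 51*sqrt(31294258))/51 ≈ 32.716*I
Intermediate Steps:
k = 6829/2601 (k = 2 - 6508/(-9057 - 1347) = 2 - 6508/(-10404) = 2 - 6508*(-1)/10404 = 2 - 1/3*(-1627/867) = 2 + 1627/2601 = 6829/2601 ≈ 2.6255)
u = sqrt(31294258)/51 (u = sqrt(6829/2601 + 12029) = sqrt(31294258/2601) = sqrt(31294258)/51 ≈ 109.69)
sqrt(2*(-590) + u) = sqrt(2*(-590) + sqrt(31294258)/51) = sqrt(-1180 + sqrt(31294258)/51)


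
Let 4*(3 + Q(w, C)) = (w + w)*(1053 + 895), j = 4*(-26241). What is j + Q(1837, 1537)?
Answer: 1684271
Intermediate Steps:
j = -104964
Q(w, C) = -3 + 974*w (Q(w, C) = -3 + ((w + w)*(1053 + 895))/4 = -3 + ((2*w)*1948)/4 = -3 + (3896*w)/4 = -3 + 974*w)
j + Q(1837, 1537) = -104964 + (-3 + 974*1837) = -104964 + (-3 + 1789238) = -104964 + 1789235 = 1684271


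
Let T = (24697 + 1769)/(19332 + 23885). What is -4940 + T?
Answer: -213465514/43217 ≈ -4939.4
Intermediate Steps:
T = 26466/43217 ≈ 0.61240
-4940 + T = -4940 + 26466/43217 = -213465514/43217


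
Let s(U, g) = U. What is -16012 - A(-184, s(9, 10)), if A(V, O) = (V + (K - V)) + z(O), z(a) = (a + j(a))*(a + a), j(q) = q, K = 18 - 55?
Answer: -16299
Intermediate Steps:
K = -37
z(a) = 4*a**2 (z(a) = (a + a)*(a + a) = (2*a)*(2*a) = 4*a**2)
A(V, O) = -37 + 4*O**2 (A(V, O) = (V + (-37 - V)) + 4*O**2 = -37 + 4*O**2)
-16012 - A(-184, s(9, 10)) = -16012 - (-37 + 4*9**2) = -16012 - (-37 + 4*81) = -16012 - (-37 + 324) = -16012 - 1*287 = -16012 - 287 = -16299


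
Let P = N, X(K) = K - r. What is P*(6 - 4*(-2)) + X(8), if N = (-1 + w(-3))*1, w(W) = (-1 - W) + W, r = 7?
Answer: -27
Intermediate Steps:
X(K) = -7 + K (X(K) = K - 1*7 = K - 7 = -7 + K)
w(W) = -1
N = -2 (N = (-1 - 1)*1 = -2*1 = -2)
P = -2
P*(6 - 4*(-2)) + X(8) = -2*(6 - 4*(-2)) + (-7 + 8) = -2*(6 + 8) + 1 = -2*14 + 1 = -28 + 1 = -27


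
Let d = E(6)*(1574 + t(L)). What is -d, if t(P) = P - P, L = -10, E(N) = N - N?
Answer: 0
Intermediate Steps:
E(N) = 0
t(P) = 0
d = 0 (d = 0*(1574 + 0) = 0*1574 = 0)
-d = -1*0 = 0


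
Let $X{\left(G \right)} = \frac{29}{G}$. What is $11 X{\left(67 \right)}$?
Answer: $\frac{319}{67} \approx 4.7612$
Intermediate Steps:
$11 X{\left(67 \right)} = 11 \cdot \frac{29}{67} = \frac{319}{67}$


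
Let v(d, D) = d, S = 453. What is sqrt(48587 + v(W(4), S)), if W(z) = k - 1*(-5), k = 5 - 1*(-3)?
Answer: 90*sqrt(6) ≈ 220.45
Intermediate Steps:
k = 8 (k = 5 + 3 = 8)
W(z) = 13 (W(z) = 8 - 1*(-5) = 8 + 5 = 13)
sqrt(48587 + v(W(4), S)) = sqrt(48587 + 13) = sqrt(48600) = 90*sqrt(6)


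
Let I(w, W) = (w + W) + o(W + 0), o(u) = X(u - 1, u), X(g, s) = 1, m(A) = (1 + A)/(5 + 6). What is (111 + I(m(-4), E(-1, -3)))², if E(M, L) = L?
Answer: 1430416/121 ≈ 11822.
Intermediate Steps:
m(A) = 1/11 + A/11 (m(A) = (1 + A)/11 = (1 + A)*(1/11) = 1/11 + A/11)
o(u) = 1
I(w, W) = 1 + W + w (I(w, W) = (w + W) + 1 = (W + w) + 1 = 1 + W + w)
(111 + I(m(-4), E(-1, -3)))² = (111 + (1 - 3 + (1/11 + (1/11)*(-4))))² = (111 + (1 - 3 + (1/11 - 4/11)))² = (111 + (1 - 3 - 3/11))² = (111 - 25/11)² = (1196/11)² = 1430416/121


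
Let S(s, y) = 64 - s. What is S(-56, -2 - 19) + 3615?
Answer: 3735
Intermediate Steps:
S(-56, -2 - 19) + 3615 = (64 - 1*(-56)) + 3615 = (64 + 56) + 3615 = 120 + 3615 = 3735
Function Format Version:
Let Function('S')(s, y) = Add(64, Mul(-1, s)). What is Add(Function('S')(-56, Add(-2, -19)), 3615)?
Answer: 3735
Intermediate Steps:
Add(Function('S')(-56, Add(-2, -19)), 3615) = Add(Add(64, Mul(-1, -56)), 3615) = Add(Add(64, 56), 3615) = Add(120, 3615) = 3735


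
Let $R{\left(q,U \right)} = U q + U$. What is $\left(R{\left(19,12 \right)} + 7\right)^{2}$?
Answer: $61009$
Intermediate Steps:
$R{\left(q,U \right)} = U + U q$
$\left(R{\left(19,12 \right)} + 7\right)^{2} = \left(12 \left(1 + 19\right) + 7\right)^{2} = \left(12 \cdot 20 + 7\right)^{2} = \left(240 + 7\right)^{2} = 247^{2} = 61009$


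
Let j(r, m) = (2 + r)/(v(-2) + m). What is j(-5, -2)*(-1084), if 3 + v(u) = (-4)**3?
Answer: -1084/23 ≈ -47.130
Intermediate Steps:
v(u) = -67 (v(u) = -3 + (-4)**3 = -3 - 64 = -67)
j(r, m) = (2 + r)/(-67 + m)
j(-5, -2)*(-1084) = ((2 - 5)/(-67 - 2))*(-1084) = (-3/(-69))*(-1084) = -1/69*(-3)*(-1084) = (1/23)*(-1084) = -1084/23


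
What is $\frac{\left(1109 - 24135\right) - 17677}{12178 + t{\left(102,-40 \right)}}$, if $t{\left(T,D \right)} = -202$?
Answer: $- \frac{40703}{11976} \approx -3.3987$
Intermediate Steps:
$\frac{\left(1109 - 24135\right) - 17677}{12178 + t{\left(102,-40 \right)}} = \frac{\left(1109 - 24135\right) - 17677}{12178 - 202} = \frac{-23026 - 17677}{11976} = \left(-40703\right) \frac{1}{11976} = - \frac{40703}{11976}$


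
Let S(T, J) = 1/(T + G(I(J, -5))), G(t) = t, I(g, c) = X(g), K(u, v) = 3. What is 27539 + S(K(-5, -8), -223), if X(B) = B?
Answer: 6058579/220 ≈ 27539.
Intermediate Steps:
I(g, c) = g
S(T, J) = 1/(J + T) (S(T, J) = 1/(T + J) = 1/(J + T))
27539 + S(K(-5, -8), -223) = 27539 + 1/(-223 + 3) = 27539 + 1/(-220) = 27539 - 1/220 = 6058579/220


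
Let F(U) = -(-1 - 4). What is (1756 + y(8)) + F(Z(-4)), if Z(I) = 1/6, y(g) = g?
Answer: 1769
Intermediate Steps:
Z(I) = ⅙
F(U) = 5 (F(U) = -1*(-5) = 5)
(1756 + y(8)) + F(Z(-4)) = (1756 + 8) + 5 = 1764 + 5 = 1769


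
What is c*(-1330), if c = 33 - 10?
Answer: -30590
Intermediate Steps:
c = 23
c*(-1330) = 23*(-1330) = -30590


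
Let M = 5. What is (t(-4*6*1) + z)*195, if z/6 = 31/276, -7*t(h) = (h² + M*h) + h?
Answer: -3832725/322 ≈ -11903.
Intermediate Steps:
t(h) = -6*h/7 - h²/7 (t(h) = -((h² + 5*h) + h)/7 = -(h² + 6*h)/7 = -6*h/7 - h²/7)
z = 31/46 (z = 6*(31/276) = 31/46 ≈ 0.67391)
(t(-4*6*1) + z)*195 = (--4*6*1*(6 - 4*6*1)/7 + 31/46)*195 = (-(-24*1)*(6 - 24*1)/7 + 31/46)*195 = (-⅐*(-24)*(6 - 24) + 31/46)*195 = (-⅐*(-24)*(-18) + 31/46)*195 = (-432/7 + 31/46)*195 = -19655/322*195 = -3832725/322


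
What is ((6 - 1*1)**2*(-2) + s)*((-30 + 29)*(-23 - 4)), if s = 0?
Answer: -1350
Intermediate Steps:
((6 - 1*1)**2*(-2) + s)*((-30 + 29)*(-23 - 4)) = ((6 - 1*1)**2*(-2) + 0)*((-30 + 29)*(-23 - 4)) = ((6 - 1)**2*(-2) + 0)*(-1*(-27)) = (5**2*(-2) + 0)*27 = (25*(-2) + 0)*27 = (-50 + 0)*27 = -50*27 = -1350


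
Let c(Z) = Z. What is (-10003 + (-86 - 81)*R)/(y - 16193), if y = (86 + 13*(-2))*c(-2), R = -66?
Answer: -1019/16313 ≈ -0.062465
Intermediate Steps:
y = -120 (y = (86 + 13*(-2))*(-2) = (86 - 26)*(-2) = 60*(-2) = -120)
(-10003 + (-86 - 81)*R)/(y - 16193) = (-10003 + (-86 - 81)*(-66))/(-120 - 16193) = (-10003 - 167*(-66))/(-16313) = (-10003 + 11022)*(-1/16313) = 1019*(-1/16313) = -1019/16313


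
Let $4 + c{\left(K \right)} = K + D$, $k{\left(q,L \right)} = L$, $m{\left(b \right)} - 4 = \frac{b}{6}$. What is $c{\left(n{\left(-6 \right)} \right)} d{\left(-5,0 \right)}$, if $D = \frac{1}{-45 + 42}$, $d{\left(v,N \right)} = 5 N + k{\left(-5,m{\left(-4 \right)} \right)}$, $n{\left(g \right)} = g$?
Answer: $- \frac{310}{9} \approx -34.444$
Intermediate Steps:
$m{\left(b \right)} = 4 + \frac{b}{6}$
$d{\left(v,N \right)} = \frac{10}{3} + 5 N$ ($d{\left(v,N \right)} = 5 N + \left(4 + \frac{1}{6} \left(-4\right)\right) = 5 N + \left(4 - \frac{2}{3}\right) = 5 N + \frac{10}{3} = \frac{10}{3} + 5 N$)
$D = - \frac{1}{3}$ ($D = \frac{1}{-3} = - \frac{1}{3} \approx -0.33333$)
$c{\left(K \right)} = - \frac{13}{3} + K$ ($c{\left(K \right)} = -4 + \left(K - \frac{1}{3}\right) = -4 + \left(- \frac{1}{3} + K\right) = - \frac{13}{3} + K$)
$c{\left(n{\left(-6 \right)} \right)} d{\left(-5,0 \right)} = \left(- \frac{13}{3} - 6\right) \left(\frac{10}{3} + 5 \cdot 0\right) = - \frac{31 \left(\frac{10}{3} + 0\right)}{3} = \left(- \frac{31}{3}\right) \frac{10}{3} = - \frac{310}{9}$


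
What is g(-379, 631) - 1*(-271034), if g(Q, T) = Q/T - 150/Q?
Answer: 64817461075/239149 ≈ 2.7103e+5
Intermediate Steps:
g(Q, T) = -150/Q + Q/T
g(-379, 631) - 1*(-271034) = (-150/(-379) - 379/631) - 1*(-271034) = (-150*(-1/379) - 379*1/631) + 271034 = (150/379 - 379/631) + 271034 = -48991/239149 + 271034 = 64817461075/239149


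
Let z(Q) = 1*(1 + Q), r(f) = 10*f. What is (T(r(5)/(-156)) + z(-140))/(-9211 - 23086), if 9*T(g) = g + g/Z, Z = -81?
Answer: 3952909/918236007 ≈ 0.0043049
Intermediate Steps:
T(g) = 80*g/729 (T(g) = (g + g/(-81))/9 = (g + g*(-1/81))/9 = (g - g/81)/9 = (80*g/81)/9 = 80*g/729)
z(Q) = 1 + Q
(T(r(5)/(-156)) + z(-140))/(-9211 - 23086) = (80*((10*5)/(-156))/729 + (1 - 140))/(-9211 - 23086) = (80*(50*(-1/156))/729 - 139)/(-32297) = ((80/729)*(-25/78) - 139)*(-1/32297) = (-1000/28431 - 139)*(-1/32297) = -3952909/28431*(-1/32297) = 3952909/918236007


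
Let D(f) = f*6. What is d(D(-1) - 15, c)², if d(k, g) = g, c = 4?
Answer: 16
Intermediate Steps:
D(f) = 6*f
d(D(-1) - 15, c)² = 4² = 16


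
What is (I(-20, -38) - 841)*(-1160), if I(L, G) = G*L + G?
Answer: 138040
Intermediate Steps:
I(L, G) = G + G*L
(I(-20, -38) - 841)*(-1160) = (-38*(1 - 20) - 841)*(-1160) = (-38*(-19) - 841)*(-1160) = (722 - 841)*(-1160) = -119*(-1160) = 138040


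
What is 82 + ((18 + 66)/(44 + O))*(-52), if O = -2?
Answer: -22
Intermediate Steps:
82 + ((18 + 66)/(44 + O))*(-52) = 82 + ((18 + 66)/(44 - 2))*(-52) = 82 + (84/42)*(-52) = 82 + (84*(1/42))*(-52) = 82 + 2*(-52) = 82 - 104 = -22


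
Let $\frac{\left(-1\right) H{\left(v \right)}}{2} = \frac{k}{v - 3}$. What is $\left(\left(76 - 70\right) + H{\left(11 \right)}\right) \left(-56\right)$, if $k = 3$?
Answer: $-294$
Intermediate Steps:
$H{\left(v \right)} = - \frac{6}{-3 + v}$ ($H{\left(v \right)} = - 2 \frac{1}{v - 3} \cdot 3 = - 2 \frac{1}{-3 + v} 3 = - 2 \frac{3}{-3 + v} = - \frac{6}{-3 + v}$)
$\left(\left(76 - 70\right) + H{\left(11 \right)}\right) \left(-56\right) = \left(\left(76 - 70\right) - \frac{6}{-3 + 11}\right) \left(-56\right) = \left(\left(76 - 70\right) - \frac{6}{8}\right) \left(-56\right) = \left(6 - \frac{3}{4}\right) \left(-56\right) = \frac{21}{4} \left(-56\right) = -294$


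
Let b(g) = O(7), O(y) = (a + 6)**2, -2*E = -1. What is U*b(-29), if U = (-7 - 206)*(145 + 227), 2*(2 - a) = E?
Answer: -19036449/4 ≈ -4.7591e+6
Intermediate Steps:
E = 1/2 (E = -1/2*(-1) = 1/2 ≈ 0.50000)
a = 7/4 (a = 2 - 1/2*1/2 = 2 - 1/4 = 7/4 ≈ 1.7500)
O(y) = 961/16 (O(y) = (7/4 + 6)**2 = (31/4)**2 = 961/16)
b(g) = 961/16
U = -79236 (U = -213*372 = -79236)
U*b(-29) = -79236*961/16 = -19036449/4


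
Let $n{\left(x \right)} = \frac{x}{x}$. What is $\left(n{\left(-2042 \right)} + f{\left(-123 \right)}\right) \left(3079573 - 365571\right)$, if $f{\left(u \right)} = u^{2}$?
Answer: $41062850260$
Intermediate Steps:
$n{\left(x \right)} = 1$
$\left(n{\left(-2042 \right)} + f{\left(-123 \right)}\right) \left(3079573 - 365571\right) = \left(1 + \left(-123\right)^{2}\right) \left(3079573 - 365571\right) = \left(1 + 15129\right) 2714002 = 15130 \cdot 2714002 = 41062850260$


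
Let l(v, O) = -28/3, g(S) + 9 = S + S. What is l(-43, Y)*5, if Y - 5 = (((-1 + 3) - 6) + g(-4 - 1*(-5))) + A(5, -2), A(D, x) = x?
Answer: -140/3 ≈ -46.667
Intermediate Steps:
g(S) = -9 + 2*S (g(S) = -9 + (S + S) = -9 + 2*S)
Y = -8 (Y = 5 + ((((-1 + 3) - 6) + (-9 + 2*(-4 - 1*(-5)))) - 2) = 5 + (((2 - 6) + (-9 + 2*(-4 + 5))) - 2) = 5 + ((-4 + (-9 + 2*1)) - 2) = 5 + ((-4 + (-9 + 2)) - 2) = 5 + ((-4 - 7) - 2) = 5 + (-11 - 2) = 5 - 13 = -8)
l(v, O) = -28/3 (l(v, O) = -28*⅓ = -28/3)
l(-43, Y)*5 = -28/3*5 = -140/3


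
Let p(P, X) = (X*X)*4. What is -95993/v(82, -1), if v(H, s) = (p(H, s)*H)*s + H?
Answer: 95993/246 ≈ 390.22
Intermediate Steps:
p(P, X) = 4*X**2 (p(P, X) = X**2*4 = 4*X**2)
v(H, s) = H + 4*H*s**3 (v(H, s) = ((4*s**2)*H)*s + H = (4*H*s**2)*s + H = 4*H*s**3 + H = H + 4*H*s**3)
-95993/v(82, -1) = -95993*1/(82*(1 + 4*(-1)**3)) = -95993*1/(82*(1 + 4*(-1))) = -95993*1/(82*(1 - 4)) = -95993/(82*(-3)) = -95993/(-246) = -95993*(-1/246) = 95993/246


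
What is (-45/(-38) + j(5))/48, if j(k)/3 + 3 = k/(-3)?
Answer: -487/1824 ≈ -0.26700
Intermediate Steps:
j(k) = -9 - k (j(k) = -9 + 3*(k/(-3)) = -9 + 3*(k*(-⅓)) = -9 + 3*(-k/3) = -9 - k)
(-45/(-38) + j(5))/48 = (-45/(-38) + (-9 - 1*5))/48 = (-45*(-1/38) + (-9 - 5))*(1/48) = (45/38 - 14)*(1/48) = -487/38*1/48 = -487/1824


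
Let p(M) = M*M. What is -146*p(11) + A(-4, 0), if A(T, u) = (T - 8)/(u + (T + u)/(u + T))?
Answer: -17678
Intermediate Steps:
p(M) = M**2
A(T, u) = (-8 + T)/(1 + u) (A(T, u) = (-8 + T)/(u + (T + u)/(T + u)) = (-8 + T)/(u + 1) = (-8 + T)/(1 + u))
-146*p(11) + A(-4, 0) = -146*11**2 + (-8 - 4)/(1 + 0) = -146*121 - 12/1 = -17666 + 1*(-12) = -17666 - 12 = -17678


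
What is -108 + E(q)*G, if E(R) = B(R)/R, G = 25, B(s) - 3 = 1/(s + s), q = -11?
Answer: -27761/242 ≈ -114.71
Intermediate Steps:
B(s) = 3 + 1/(2*s) (B(s) = 3 + 1/(s + s) = 3 + 1/(2*s))
E(R) = (3 + 1/(2*R))/R
-108 + E(q)*G = -108 + ((½)*(1 + 6*(-11))/(-11)²)*25 = -108 + ((½)*(1/121)*(1 - 66))*25 = -108 + ((½)*(1/121)*(-65))*25 = -108 - 65/242*25 = -108 - 1625/242 = -27761/242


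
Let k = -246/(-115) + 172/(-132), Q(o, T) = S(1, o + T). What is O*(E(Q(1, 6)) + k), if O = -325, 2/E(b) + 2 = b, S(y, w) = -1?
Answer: -41795/759 ≈ -55.066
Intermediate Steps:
Q(o, T) = -1
E(b) = 2/(-2 + b)
k = 3173/3795 (k = -246*(-1/115) + 172*(-1/132) = 246/115 - 43/33 = 3173/3795 ≈ 0.83610)
O*(E(Q(1, 6)) + k) = -325*(2/(-2 - 1) + 3173/3795) = -325*(2/(-3) + 3173/3795) = -325*(2*(-1/3) + 3173/3795) = -325*(-2/3 + 3173/3795) = -325*643/3795 = -41795/759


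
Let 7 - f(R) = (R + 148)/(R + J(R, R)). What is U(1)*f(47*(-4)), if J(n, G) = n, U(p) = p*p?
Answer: 324/47 ≈ 6.8936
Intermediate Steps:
U(p) = p²
f(R) = 7 - (148 + R)/(2*R) (f(R) = 7 - (R + 148)/(R + R) = 7 - (148 + R)/(2*R))
U(1)*f(47*(-4)) = 1²*(13/2 - 74/(47*(-4))) = 1*(13/2 - 74/(-188)) = 1*(13/2 - 74*(-1/188)) = 1*(13/2 + 37/94) = 1*(324/47) = 324/47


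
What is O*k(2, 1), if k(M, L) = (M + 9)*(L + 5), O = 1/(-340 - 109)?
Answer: -66/449 ≈ -0.14699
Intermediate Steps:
O = -1/449 (O = 1/(-449) = -1/449 ≈ -0.0022272)
k(M, L) = (5 + L)*(9 + M) (k(M, L) = (9 + M)*(5 + L) = (5 + L)*(9 + M))
O*k(2, 1) = -(45 + 5*2 + 9*1 + 1*2)/449 = -(45 + 10 + 9 + 2)/449 = -1/449*66 = -66/449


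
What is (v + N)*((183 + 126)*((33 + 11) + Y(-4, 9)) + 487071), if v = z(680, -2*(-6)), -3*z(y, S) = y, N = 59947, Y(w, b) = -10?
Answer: 29715464299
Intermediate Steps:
z(y, S) = -y/3
v = -680/3 (v = -⅓*680 = -680/3 ≈ -226.67)
(v + N)*((183 + 126)*((33 + 11) + Y(-4, 9)) + 487071) = (-680/3 + 59947)*((183 + 126)*((33 + 11) - 10) + 487071) = 179161*(309*(44 - 10) + 487071)/3 = 179161*(309*34 + 487071)/3 = 179161*(10506 + 487071)/3 = (179161/3)*497577 = 29715464299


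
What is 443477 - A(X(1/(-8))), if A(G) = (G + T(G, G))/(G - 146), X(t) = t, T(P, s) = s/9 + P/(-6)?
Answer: 9331643017/21042 ≈ 4.4348e+5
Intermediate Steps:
T(P, s) = -P/6 + s/9 (T(P, s) = s*(⅑) + P*(-⅙) = s/9 - P/6 = -P/6 + s/9)
A(G) = 17*G/(18*(-146 + G)) (A(G) = (G + (-G/6 + G/9))/(G - 146) = (G - G/18)/(-146 + G) = (17*G/18)/(-146 + G) = 17*G/(18*(-146 + G)))
443477 - A(X(1/(-8))) = 443477 - 17/(18*(-8)*(-146 + 1/(-8))) = 443477 - 17*(-1)/(18*8*(-146 - ⅛)) = 443477 - 17*(-1)/(18*8*(-1169/8)) = 443477 - 17*(-1)*(-8)/(18*8*1169) = 443477 - 1*17/21042 = 443477 - 17/21042 = 9331643017/21042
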